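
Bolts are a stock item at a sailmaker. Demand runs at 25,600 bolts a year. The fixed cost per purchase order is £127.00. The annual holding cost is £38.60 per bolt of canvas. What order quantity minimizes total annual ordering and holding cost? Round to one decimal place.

Q* ≈ 410.4 bolts

EOQ = √(2DS / H) = √(2 × 25,600 × 127 / 38.6).
= √(6,502,400 / 38.6) = √168,455.9585 ≈ 410.434.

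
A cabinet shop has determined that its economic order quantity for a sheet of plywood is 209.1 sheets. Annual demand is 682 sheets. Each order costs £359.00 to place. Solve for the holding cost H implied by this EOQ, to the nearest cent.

H ≈ £11.20

Squaring Q* = √(2DS/H) gives Q*² = 2DS/H.
From Q* = √(2DS/H): H = 2DS / Q*² = 2 × 682 × 359 / 209.1² = 11.1996.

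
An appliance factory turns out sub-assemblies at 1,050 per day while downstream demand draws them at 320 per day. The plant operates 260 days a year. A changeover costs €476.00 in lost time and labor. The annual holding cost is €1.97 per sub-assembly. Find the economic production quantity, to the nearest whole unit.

Annual demand D = 320 × 260 = 83,200.
Production build-up factor (1 − d/p) = 1 − 320/1,050 = 0.6952.
Q* = √(2DS / (H(1 − d/p))) = √(2 × 83,200 × 476 / (1.97 × 0.6952)).
= √(79,206,400 / 1.3696) ≈ 7604.668.

Q* ≈ 7,605 sub-assemblies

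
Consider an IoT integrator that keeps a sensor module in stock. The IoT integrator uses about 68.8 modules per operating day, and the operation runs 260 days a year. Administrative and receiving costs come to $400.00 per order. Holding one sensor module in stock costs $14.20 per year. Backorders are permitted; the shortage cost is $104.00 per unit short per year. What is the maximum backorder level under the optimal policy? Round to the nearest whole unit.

Annual demand D = 68.8 × 260 = 17,888.
With planned backorders, Q* = √(2DS/H) · √((H+B)/B).
√(2DS/H) = √(2 × 17,888 × 400 / 14.2) = 1003.880.
√((H+B)/B) = √((14.2+104)/104) = 1.0661.
Q* ≈ 1070.222.
S* = Q* · H/(H+B) = 1070.222 × 14.2/118.2 ≈ 128.571.

S* ≈ 129 modules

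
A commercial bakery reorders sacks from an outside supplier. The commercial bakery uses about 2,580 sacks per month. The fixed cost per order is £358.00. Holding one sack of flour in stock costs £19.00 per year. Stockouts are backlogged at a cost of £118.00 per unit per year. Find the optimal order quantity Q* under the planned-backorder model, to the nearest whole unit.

Annual demand D = 2,580 × 12 = 30,960.
With planned backorders, Q* = √(2DS/H) · √((H+B)/B).
√(2DS/H) = √(2 × 30,960 × 358 / 19) = 1080.140.
√((H+B)/B) = √((19+118)/118) = 1.0775.
Q* ≈ 1163.857.

Q* ≈ 1,164 sacks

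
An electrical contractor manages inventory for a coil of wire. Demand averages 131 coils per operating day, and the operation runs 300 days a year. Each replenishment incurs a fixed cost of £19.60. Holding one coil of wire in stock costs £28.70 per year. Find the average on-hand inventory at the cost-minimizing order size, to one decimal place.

Annual demand D = 131 × 300 = 39,300.
Q* = √(2DS/H) = √(2 × 39,300 × 19.6 / 28.7) ≈ 231.69.
Average inventory = Q*/2 ≈ 231.69 / 2 = 115.843.

Average inventory ≈ 115.8 coils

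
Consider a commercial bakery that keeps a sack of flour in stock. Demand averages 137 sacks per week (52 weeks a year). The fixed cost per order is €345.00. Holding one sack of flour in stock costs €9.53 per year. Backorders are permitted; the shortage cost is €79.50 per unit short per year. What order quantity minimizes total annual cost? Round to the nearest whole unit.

Q* ≈ 760 sacks

Annual demand D = 137 × 52 = 7,124.
With planned backorders, Q* = √(2DS/H) · √((H+B)/B).
√(2DS/H) = √(2 × 7,124 × 345 / 9.53) = 718.191.
√((H+B)/B) = √((9.53+79.5)/79.5) = 1.0582.
Q* ≈ 760.019.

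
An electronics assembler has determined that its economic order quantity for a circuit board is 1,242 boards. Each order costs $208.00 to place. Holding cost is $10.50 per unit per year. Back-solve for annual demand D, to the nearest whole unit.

D ≈ 38,935 boards per year

Squaring Q* = √(2DS/H) gives Q*² = 2DS/H.
From Q* = √(2DS/H): D = Q*²H / (2S) = 1,242² × 10.5 / (2 × 208) = 38934.909.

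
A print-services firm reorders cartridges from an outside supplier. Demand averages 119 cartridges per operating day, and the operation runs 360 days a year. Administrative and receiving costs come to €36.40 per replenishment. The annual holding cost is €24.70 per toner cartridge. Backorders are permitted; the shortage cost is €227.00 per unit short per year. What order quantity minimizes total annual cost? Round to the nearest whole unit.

Q* ≈ 374 cartridges

Annual demand D = 119 × 360 = 42,840.
With planned backorders, Q* = √(2DS/H) · √((H+B)/B).
√(2DS/H) = √(2 × 42,840 × 36.4 / 24.7) = 355.338.
√((H+B)/B) = √((24.7+227)/227) = 1.0530.
Q* ≈ 374.171.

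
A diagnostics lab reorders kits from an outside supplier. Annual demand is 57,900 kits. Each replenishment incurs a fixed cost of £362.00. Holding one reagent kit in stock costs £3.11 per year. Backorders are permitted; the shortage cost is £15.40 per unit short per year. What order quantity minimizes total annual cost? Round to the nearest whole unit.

Q* ≈ 4,025 kits

With planned backorders, Q* = √(2DS/H) · √((H+B)/B).
√(2DS/H) = √(2 × 57,900 × 362 / 3.11) = 3671.372.
√((H+B)/B) = √((3.11+15.4)/15.4) = 1.0963.
Q* ≈ 4025.049.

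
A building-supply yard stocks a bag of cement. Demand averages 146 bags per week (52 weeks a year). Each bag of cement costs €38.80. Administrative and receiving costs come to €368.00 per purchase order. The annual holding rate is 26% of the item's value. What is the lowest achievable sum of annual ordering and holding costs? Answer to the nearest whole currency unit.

Annual demand D = 146 × 52 = 7,592.
Holding cost H = 0.26 × €38.80 = €10.0880 per unit per year.
Q* = √(2DS/H) = √(2 × 7,592 × 368 / 10.088) ≈ 744.24.
At Q*, ordering cost (D/Q*)S equals holding cost (Q*/2)H, each = √(DSH/2).
Minimum total = √(2DSH) = √(2 × 7,592 × 368 × 10.088) ≈ 7507.918.

TC* ≈ €7,508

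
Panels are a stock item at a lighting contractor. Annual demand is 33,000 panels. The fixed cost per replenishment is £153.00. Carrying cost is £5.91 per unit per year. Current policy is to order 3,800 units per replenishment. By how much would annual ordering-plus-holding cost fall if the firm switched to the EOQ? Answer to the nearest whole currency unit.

EOQ = √(2DS/H) = √(2 × 33,000 × 153 / 5.91) ≈ 1307.15.
Cost at Q* = (D/Q*)S + (Q*/2)H = √(2DSH) ≈ £7,725.23.
Cost at Q = 3,800: (33,000/3,800)×153 + (3,800/2)×5.91 = £1,328.68 + £11,229.00 = £12,557.68.
Excess = £12,557.68 − £7,725.23 = £4,832.45.

Extra cost ≈ £4,832 per year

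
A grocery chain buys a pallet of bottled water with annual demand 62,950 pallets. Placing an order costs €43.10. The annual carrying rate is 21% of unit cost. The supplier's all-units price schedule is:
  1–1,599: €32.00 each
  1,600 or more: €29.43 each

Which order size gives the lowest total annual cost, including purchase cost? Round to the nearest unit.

Holding cost per unit per year at price C is H = 0.21·C.
Candidates are each tier's EOQ (if it falls in that tier) and each price-break quantity.
EOQ at €32.00 = 898.6 (feasible in tier 1): TC = 62,950×€32.00 + (62,950/898.6)×43.1 + (898.6/2)×0.21×€32.00 = €2,020,438.60.
EOQ at €29.43 = 937.0 < 1600, so use break Q=1600: TC = 62,950×€29.43 + (62,950/1600.0)×43.1 + (1600.0/2)×0.21×€29.43 = €1,859,258.46.
Lowest total cost is €1,859,258.46 at Q = 1600.0.

Q* ≈ 1,600 pallets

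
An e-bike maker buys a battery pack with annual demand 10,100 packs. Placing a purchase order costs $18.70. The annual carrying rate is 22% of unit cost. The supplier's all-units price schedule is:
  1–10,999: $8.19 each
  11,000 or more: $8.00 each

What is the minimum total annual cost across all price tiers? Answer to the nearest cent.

TC* ≈ $83,543.99

Holding cost per unit per year at price C is H = 0.22·C.
Evaluate total cost at each tier's feasible EOQ or, if the EOQ is below the tier, at the tier's minimum quantity.
EOQ at $8.19 = 457.9 (feasible in tier 1): TC = 10,100×$8.19 + (10,100/457.9)×18.7 + (457.9/2)×0.22×$8.19 = $83,543.99.
EOQ at $8.00 = 463.3 < 11000, so use break Q=11000: TC = 10,100×$8.00 + (10,100/11000.0)×18.7 + (11000.0/2)×0.22×$8.00 = $90,497.17.
Lowest total cost among the candidates is at Q = 457.9.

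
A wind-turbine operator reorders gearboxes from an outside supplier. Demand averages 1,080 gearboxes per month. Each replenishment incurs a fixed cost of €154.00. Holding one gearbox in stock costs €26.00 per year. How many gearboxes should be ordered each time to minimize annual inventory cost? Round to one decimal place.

Annual demand D = 1,080 × 12 = 12,960.
EOQ = √(2DS / H) = √(2 × 12,960 × 154 / 26).
= √(3,991,680 / 26) = √153,526.1538 ≈ 391.824.

Q* ≈ 391.8 gearboxes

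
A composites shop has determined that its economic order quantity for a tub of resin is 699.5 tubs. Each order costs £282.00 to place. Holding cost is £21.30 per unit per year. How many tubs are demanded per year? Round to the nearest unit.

D ≈ 18,479 tubs per year

Squaring Q* = √(2DS/H) gives Q*² = 2DS/H.
From Q* = √(2DS/H): D = Q*²H / (2S) = 699.5² × 21.3 / (2 × 282) = 18478.892.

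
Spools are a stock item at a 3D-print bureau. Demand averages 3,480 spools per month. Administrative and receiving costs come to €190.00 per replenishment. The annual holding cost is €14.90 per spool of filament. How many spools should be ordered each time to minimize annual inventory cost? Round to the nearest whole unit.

Annual demand D = 3,480 × 12 = 41,760.
EOQ = √(2DS / H) = √(2 × 41,760 × 190 / 14.9).
= √(15,868,800 / 14.9) = √1,065,020.1342 ≈ 1031.998.

Q* ≈ 1,032 spools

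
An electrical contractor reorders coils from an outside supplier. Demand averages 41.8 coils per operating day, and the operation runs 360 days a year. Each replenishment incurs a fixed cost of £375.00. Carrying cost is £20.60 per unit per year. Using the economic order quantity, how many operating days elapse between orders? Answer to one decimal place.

T ≈ 17.7 days

Annual demand D = 41.8 × 360 = 15,048.
The optimal lot size = √(2DS/H) = √(2 × 15,048 × 375 / 20.6) ≈ 740.18.
Cycle time = Q*/D × 360 = 740.18 / 15,048 × 360 ≈ 17.708 days.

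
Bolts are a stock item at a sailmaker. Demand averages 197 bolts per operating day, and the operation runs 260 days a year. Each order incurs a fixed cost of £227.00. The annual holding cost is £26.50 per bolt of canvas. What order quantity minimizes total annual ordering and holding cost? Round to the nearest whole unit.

Q* ≈ 937 bolts

Annual demand D = 197 × 260 = 51,220.
EOQ = √(2DS / H) = √(2 × 51,220 × 227 / 26.5).
= √(23,253,880 / 26.5) = √877,504.9057 ≈ 936.752.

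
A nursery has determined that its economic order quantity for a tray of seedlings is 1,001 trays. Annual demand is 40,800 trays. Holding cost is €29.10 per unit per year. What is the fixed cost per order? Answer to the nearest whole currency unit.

S ≈ €357

The basic EOQ model gives Q* = √(2DS/H); rearrange for the unknown.
From Q* = √(2DS/H): S = Q*²H / (2D) = 1,001² × 29.1 / (2 × 40,800) = 357.3312.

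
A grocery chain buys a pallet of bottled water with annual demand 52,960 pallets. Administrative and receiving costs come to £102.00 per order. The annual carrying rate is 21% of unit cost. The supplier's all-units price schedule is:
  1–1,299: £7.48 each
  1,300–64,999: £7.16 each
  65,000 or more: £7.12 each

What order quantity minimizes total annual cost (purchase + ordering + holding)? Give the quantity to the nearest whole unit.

Holding cost per unit per year at price C is H = 0.21·C.
Candidates are each tier's EOQ (if it falls in that tier) and each price-break quantity.
Tier 1 (£7.48): EOQ = 2622.6 exceeds tier's upper bound 1299, so this tier is dominated.
EOQ at £7.16 = 2680.5 (feasible in tier 2): TC = 52,960×£7.16 + (52,960/2680.5)×102 + (2680.5/2)×0.21×£7.16 = £383,224.07.
EOQ at £7.12 = 2688.1 < 65000, so use break Q=65000: TC = 52,960×£7.12 + (52,960/65000.0)×102 + (65000.0/2)×0.21×£7.12 = £425,752.31.
Lowest total cost is £383,224.07 at Q = 2680.5.

Q* ≈ 2,681 pallets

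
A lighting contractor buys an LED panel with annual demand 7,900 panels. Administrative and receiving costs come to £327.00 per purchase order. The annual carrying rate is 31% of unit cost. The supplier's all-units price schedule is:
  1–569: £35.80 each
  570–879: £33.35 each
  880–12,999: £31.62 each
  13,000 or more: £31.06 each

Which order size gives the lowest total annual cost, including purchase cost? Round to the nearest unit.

Q* ≈ 880 panels

Holding cost per unit per year at price C is H = 0.31·C.
Evaluate total cost at each tier's feasible EOQ or, if the EOQ is below the tier, at the tier's minimum quantity.
Tier 1 (£35.80): EOQ = 682.3 exceeds tier's upper bound 569, so this tier is dominated.
EOQ at £33.35 = 706.9 (feasible in tier 2): TC = 7,900×£33.35 + (7,900/706.9)×327 + (706.9/2)×0.31×£33.35 = £270,773.55.
EOQ at £31.62 = 726.0 < 880, so use break Q=880: TC = 7,900×£31.62 + (7,900/880.0)×327 + (880.0/2)×0.31×£31.62 = £257,046.54.
EOQ at £31.06 = 732.5 < 13000, so use break Q=13000: TC = 7,900×£31.06 + (7,900/13000.0)×327 + (13000.0/2)×0.31×£31.06 = £308,158.62.
Lowest total cost is £257,046.54 at Q = 880.0.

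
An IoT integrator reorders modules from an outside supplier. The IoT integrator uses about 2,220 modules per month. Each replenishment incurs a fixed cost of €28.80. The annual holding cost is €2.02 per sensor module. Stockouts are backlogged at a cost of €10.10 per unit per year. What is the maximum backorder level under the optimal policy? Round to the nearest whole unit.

S* ≈ 159 modules

Annual demand D = 2,220 × 12 = 26,640.
With planned backorders, Q* = √(2DS/H) · √((H+B)/B).
√(2DS/H) = √(2 × 26,640 × 28.8 / 2.02) = 871.571.
√((H+B)/B) = √((2.02+10.1)/10.1) = 1.0954.
Q* ≈ 954.758.
S* = Q* · H/(H+B) = 954.758 × 2.02/12.12 ≈ 159.126.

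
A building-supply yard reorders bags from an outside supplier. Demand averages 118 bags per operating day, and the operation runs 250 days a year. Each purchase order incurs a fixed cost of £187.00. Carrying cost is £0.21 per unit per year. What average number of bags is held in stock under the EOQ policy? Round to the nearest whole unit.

Annual demand D = 118 × 250 = 29,500.
Q* = √(2DS/H) = √(2 × 29,500 × 187 / 0.21) ≈ 7248.32.
Average inventory = Q*/2 ≈ 7248.32 / 2 = 3624.158.

Average inventory ≈ 3,624 bags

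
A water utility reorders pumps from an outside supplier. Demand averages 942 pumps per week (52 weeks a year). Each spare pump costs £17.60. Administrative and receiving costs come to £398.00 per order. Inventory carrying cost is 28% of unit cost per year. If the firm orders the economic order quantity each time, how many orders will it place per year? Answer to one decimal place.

Annual demand D = 942 × 52 = 48,984.
Holding cost H = 0.28 × £17.60 = £4.9280 per unit per year.
EOQ = √(2DS/H) = √(2 × 48,984 × 398 / 4.928) ≈ 2812.86.
Orders per year = D / Q* = 48,984 / 2812.86 ≈ 17.414.

N ≈ 17.4 orders per year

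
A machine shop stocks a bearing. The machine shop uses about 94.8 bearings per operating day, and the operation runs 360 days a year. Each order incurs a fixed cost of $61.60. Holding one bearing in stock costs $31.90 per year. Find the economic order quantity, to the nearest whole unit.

Q* ≈ 363 bearings

Annual demand D = 94.8 × 360 = 34,128.
EOQ = √(2DS / H) = √(2 × 34,128 × 61.6 / 31.9).
= √(4,204,569.6 / 31.9) = √131,804.6897 ≈ 363.049.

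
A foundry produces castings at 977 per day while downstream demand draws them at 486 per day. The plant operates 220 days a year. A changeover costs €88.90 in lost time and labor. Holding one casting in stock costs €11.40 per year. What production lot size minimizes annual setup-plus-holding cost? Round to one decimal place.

Annual demand D = 486 × 220 = 106,920.
Production build-up factor (1 − d/p) = 1 − 486/977 = 0.5026.
Q* = √(2DS / (H(1 − d/p))) = √(2 × 106,920 × 88.9 / (11.4 × 0.5026)).
= √(19,010,376 / 5.7292) ≈ 1821.585.

Q* ≈ 1,821.6 castings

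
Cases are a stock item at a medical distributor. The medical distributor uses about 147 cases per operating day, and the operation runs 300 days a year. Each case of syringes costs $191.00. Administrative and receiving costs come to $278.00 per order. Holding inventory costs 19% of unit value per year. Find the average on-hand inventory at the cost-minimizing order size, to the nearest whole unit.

Average inventory ≈ 411 cases

Annual demand D = 147 × 300 = 44,100.
Holding cost H = 0.19 × $191.00 = $36.2900 per unit per year.
EOQ = √(2DS/H) = √(2 × 44,100 × 278 / 36.29) ≈ 821.98.
Average inventory = Q*/2 ≈ 821.98 / 2 = 410.992.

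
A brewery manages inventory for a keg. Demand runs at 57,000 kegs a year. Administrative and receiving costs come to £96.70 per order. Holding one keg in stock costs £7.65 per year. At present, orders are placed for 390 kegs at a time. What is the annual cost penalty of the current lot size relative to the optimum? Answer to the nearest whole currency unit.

Extra cost ≈ £6,442 per year

EOQ = √(2DS/H) = √(2 × 57,000 × 96.7 / 7.65) ≈ 1200.42.
Cost at Q* = (D/Q*)S + (Q*/2)H = √(2DSH) ≈ £9,183.25.
Cost at Q = 390: (57,000/390)×96.7 + (390/2)×7.65 = £14,133.08 + £1,491.75 = £15,624.83.
Excess = £15,624.83 − £9,183.25 = £6,441.58.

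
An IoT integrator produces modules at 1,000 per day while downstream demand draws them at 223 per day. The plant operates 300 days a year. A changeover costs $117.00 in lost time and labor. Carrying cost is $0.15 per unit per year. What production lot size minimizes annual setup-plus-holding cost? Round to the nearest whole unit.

Q* ≈ 11,590 modules

Annual demand D = 223 × 300 = 66,900.
Production build-up factor (1 − d/p) = 1 − 223/1,000 = 0.7770.
Q* = √(2DS / (H(1 − d/p))) = √(2 × 66,900 × 117 / (0.15 × 0.7770)).
= √(15,654,600 / 0.1166) ≈ 11589.504.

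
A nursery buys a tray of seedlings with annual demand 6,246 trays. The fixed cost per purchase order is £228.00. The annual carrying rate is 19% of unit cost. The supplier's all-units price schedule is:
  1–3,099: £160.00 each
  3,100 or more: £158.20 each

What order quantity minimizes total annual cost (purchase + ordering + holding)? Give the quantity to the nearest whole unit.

Holding cost per unit per year at price C is H = 0.19·C.
For each price level, check whether its EOQ is feasible; otherwise the best quantity at that price is the breakpoint.
EOQ at £160.00 = 306.1 (feasible in tier 1): TC = 6,246×£160.00 + (6,246/306.1)×228 + (306.1/2)×0.19×£160.00 = £1,008,665.08.
EOQ at £158.20 = 307.8 < 3100, so use break Q=3100: TC = 6,246×£158.20 + (6,246/3100.0)×228 + (3100.0/2)×0.19×£158.20 = £1,035,166.48.
Lowest total cost is £1,008,665.08 at Q = 306.1.

Q* ≈ 306 trays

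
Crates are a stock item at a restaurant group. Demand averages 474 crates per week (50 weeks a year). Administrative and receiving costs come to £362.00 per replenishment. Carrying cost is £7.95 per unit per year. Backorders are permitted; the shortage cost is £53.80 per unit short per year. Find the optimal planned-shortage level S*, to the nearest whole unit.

S* ≈ 203 crates

Annual demand D = 474 × 50 = 23,700.
With planned backorders, Q* = √(2DS/H) · √((H+B)/B).
√(2DS/H) = √(2 × 23,700 × 362 / 7.95) = 1469.129.
√((H+B)/B) = √((7.95+53.8)/53.8) = 1.0713.
Q* ≈ 1573.937.
S* = Q* · H/(H+B) = 1573.937 × 7.95/61.75 ≈ 202.636.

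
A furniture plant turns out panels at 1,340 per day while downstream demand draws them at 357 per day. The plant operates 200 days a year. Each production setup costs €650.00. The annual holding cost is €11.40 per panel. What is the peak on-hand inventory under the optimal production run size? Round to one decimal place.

I_max ≈ 2,444.0 panels

Annual demand D = 357 × 200 = 71,400.
Production build-up factor (1 − d/p) = 1 − 357/1,340 = 0.7336.
Q* = √(2DS / (H(1 − d/p))) = √(2 × 71,400 × 650 / (11.4 × 0.7336)).
= √(92,820,000 / 8.3628) ≈ 3331.532.
Maximum inventory = Q*(1 − d/p) = 3331.532 × 0.7336 ≈ 2443.952.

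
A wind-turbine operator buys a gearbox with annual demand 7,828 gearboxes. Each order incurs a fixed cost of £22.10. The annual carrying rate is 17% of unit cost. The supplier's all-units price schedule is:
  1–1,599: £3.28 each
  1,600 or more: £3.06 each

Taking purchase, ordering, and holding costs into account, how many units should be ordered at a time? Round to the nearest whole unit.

Q* ≈ 1,600 gearboxes

Holding cost per unit per year at price C is H = 0.17·C.
Candidates are each tier's EOQ (if it falls in that tier) and each price-break quantity.
EOQ at £3.28 = 787.7 (feasible in tier 1): TC = 7,828×£3.28 + (7,828/787.7)×22.1 + (787.7/2)×0.17×£3.28 = £26,115.08.
EOQ at £3.06 = 815.6 < 1600, so use break Q=1600: TC = 7,828×£3.06 + (7,828/1600.0)×22.1 + (1600.0/2)×0.17×£3.06 = £24,477.96.
Lowest total cost is £24,477.96 at Q = 1600.0.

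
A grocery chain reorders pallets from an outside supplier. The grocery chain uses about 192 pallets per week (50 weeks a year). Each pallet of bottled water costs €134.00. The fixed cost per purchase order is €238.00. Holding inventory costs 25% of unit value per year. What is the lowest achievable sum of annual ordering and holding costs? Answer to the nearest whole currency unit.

TC* ≈ €12,373

Annual demand D = 192 × 50 = 9,600.
Holding cost H = 0.25 × €134.00 = €33.5000 per unit per year.
The optimal lot size = √(2DS/H) = √(2 × 9,600 × 238 / 33.5) ≈ 369.33.
At Q*, ordering cost (D/Q*)S equals holding cost (Q*/2)H, each = √(DSH/2).
Minimum total = √(2DSH) = √(2 × 9,600 × 238 × 33.5) ≈ 12372.615.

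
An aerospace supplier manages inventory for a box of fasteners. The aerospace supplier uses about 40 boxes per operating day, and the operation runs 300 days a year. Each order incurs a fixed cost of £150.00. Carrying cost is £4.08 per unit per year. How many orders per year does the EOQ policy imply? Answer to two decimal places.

N ≈ 12.77 orders per year

Annual demand D = 40 × 300 = 12,000.
Q* = √(2DS/H) = √(2 × 12,000 × 150 / 4.08) ≈ 939.34.
Orders per year = D / Q* = 12,000 / 939.34 ≈ 12.775.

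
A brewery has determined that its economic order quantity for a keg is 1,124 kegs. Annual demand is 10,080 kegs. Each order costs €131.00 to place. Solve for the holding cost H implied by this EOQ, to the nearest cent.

H ≈ €2.09

Squaring Q* = √(2DS/H) gives Q*² = 2DS/H.
From Q* = √(2DS/H): H = 2DS / Q*² = 2 × 10,080 × 131 / 1,124² = 2.0904.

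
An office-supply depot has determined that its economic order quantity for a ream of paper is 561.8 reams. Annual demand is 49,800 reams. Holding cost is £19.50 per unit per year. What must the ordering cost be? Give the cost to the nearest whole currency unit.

S ≈ £62

Squaring Q* = √(2DS/H) gives Q*² = 2DS/H.
From Q* = √(2DS/H): S = Q*²H / (2D) = 561.8² × 19.5 / (2 × 49,800) = 61.7929.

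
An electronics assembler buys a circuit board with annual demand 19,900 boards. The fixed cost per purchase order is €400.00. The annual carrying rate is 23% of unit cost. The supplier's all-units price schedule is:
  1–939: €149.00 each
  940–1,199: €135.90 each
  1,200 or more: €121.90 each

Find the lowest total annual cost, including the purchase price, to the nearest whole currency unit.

TC* ≈ €2,449,266

Holding cost per unit per year at price C is H = 0.23·C.
Candidates are each tier's EOQ (if it falls in that tier) and each price-break quantity.
EOQ at €149.00 = 681.6 (feasible in tier 1): TC = 19,900×€149.00 + (19,900/681.6)×400 + (681.6/2)×0.23×€149.00 = €2,988,457.62.
EOQ at €135.90 = 713.7 < 940, so use break Q=940: TC = 19,900×€135.90 + (19,900/940.0)×400 + (940.0/2)×0.23×€135.90 = €2,727,568.88.
EOQ at €121.90 = 753.5 < 1200, so use break Q=1200: TC = 19,900×€121.90 + (19,900/1200.0)×400 + (1200.0/2)×0.23×€121.90 = €2,449,265.53.
Lowest total cost among the candidates is at Q = 1200.0.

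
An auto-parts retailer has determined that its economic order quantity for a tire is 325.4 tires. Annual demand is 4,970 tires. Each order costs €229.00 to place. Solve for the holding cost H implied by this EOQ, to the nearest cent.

The basic EOQ model gives Q* = √(2DS/H); rearrange for the unknown.
From Q* = √(2DS/H): H = 2DS / Q*² = 2 × 4,970 × 229 / 325.4² = 21.4974.

H ≈ €21.50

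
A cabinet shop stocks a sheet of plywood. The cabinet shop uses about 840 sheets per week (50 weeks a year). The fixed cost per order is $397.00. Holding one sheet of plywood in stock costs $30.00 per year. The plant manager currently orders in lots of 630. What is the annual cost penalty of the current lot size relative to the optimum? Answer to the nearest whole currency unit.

Annual demand D = 840 × 50 = 42,000.
EOQ = √(2DS/H) = √(2 × 42,000 × 397 / 30) ≈ 1054.32.
Cost at Q* = (D/Q*)S + (Q*/2)H = √(2DSH) ≈ $31,629.73.
Cost at Q = 630: (42,000/630)×397 + (630/2)×30 = $26,466.67 + $9,450.00 = $35,916.67.
Excess = $35,916.67 − $31,629.73 = $4,286.93.

Extra cost ≈ $4,287 per year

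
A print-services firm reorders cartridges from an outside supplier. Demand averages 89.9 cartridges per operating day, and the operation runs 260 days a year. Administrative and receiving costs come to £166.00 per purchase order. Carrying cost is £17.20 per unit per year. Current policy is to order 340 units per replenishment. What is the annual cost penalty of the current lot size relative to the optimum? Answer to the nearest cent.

Annual demand D = 89.9 × 260 = 23,374.
EOQ = √(2DS/H) = √(2 × 23,374 × 166 / 17.2) ≈ 671.69.
Cost at Q* = (D/Q*)S + (Q*/2)H = √(2DSH) ≈ £11,553.13.
Cost at Q = 340: (23,374/340)×166 + (340/2)×17.2 = £11,412.01 + £2,924.00 = £14,336.01.
Excess = £14,336.01 − £11,553.13 = £2,782.88.

Extra cost ≈ £2,782.88 per year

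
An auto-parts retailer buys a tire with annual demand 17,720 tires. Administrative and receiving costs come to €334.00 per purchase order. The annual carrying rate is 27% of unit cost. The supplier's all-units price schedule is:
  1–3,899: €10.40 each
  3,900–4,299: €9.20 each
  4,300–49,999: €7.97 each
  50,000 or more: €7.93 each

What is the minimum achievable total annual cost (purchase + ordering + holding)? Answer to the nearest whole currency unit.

TC* ≈ €147,231

Holding cost per unit per year at price C is H = 0.27·C.
Candidates are each tier's EOQ (if it falls in that tier) and each price-break quantity.
EOQ at €10.40 = 2053.2 (feasible in tier 1): TC = 17,720×€10.40 + (17,720/2053.2)×334 + (2053.2/2)×0.27×€10.40 = €190,053.26.
EOQ at €9.20 = 2183.0 < 3900, so use break Q=3900: TC = 17,720×€9.20 + (17,720/3900.0)×334 + (3900.0/2)×0.27×€9.20 = €169,385.36.
EOQ at €7.97 = 2345.4 < 4300, so use break Q=4300: TC = 17,720×€7.97 + (17,720/4300.0)×334 + (4300.0/2)×0.27×€7.97 = €147,231.38.
EOQ at €7.93 = 2351.3 < 50000, so use break Q=50000: TC = 17,720×€7.93 + (17,720/50000.0)×334 + (50000.0/2)×0.27×€7.93 = €194,165.47.
Lowest total cost among the candidates is at Q = 4300.0.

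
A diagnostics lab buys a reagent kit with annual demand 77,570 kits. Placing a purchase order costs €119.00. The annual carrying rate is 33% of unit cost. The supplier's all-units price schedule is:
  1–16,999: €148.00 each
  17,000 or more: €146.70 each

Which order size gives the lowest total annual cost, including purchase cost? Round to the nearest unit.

Q* ≈ 615 kits

Holding cost per unit per year at price C is H = 0.33·C.
Evaluate total cost at each tier's feasible EOQ or, if the EOQ is below the tier, at the tier's minimum quantity.
EOQ at €148.00 = 614.8 (feasible in tier 1): TC = 77,570×€148.00 + (77,570/614.8)×119 + (614.8/2)×0.33×€148.00 = €11,510,387.78.
EOQ at €146.70 = 617.5 < 17000, so use break Q=17000: TC = 77,570×€146.70 + (77,570/17000.0)×119 + (17000.0/2)×0.33×€146.70 = €11,791,555.49.
Lowest total cost is €11,510,387.78 at Q = 614.8.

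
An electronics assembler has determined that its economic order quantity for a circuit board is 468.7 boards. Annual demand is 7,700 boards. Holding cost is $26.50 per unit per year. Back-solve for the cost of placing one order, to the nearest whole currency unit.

The basic EOQ model gives Q* = √(2DS/H); rearrange for the unknown.
From Q* = √(2DS/H): S = Q*²H / (2D) = 468.7² × 26.5 / (2 × 7,700) = 378.0202.

S ≈ $378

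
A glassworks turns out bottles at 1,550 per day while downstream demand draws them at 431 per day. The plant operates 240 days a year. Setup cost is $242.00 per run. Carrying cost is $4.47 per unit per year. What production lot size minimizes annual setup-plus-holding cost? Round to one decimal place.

Annual demand D = 431 × 240 = 103,440.
Production build-up factor (1 − d/p) = 1 − 431/1,550 = 0.7219.
Q* = √(2DS / (H(1 − d/p))) = √(2 × 103,440 × 242 / (4.47 × 0.7219)).
= √(50,064,960 / 3.2271) ≈ 3938.800.

Q* ≈ 3,938.8 bottles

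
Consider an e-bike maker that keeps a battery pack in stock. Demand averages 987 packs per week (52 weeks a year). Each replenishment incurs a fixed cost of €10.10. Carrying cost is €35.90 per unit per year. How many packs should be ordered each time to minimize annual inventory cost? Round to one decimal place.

Q* ≈ 169.9 packs

Annual demand D = 987 × 52 = 51,324.
EOQ = √(2DS / H) = √(2 × 51,324 × 10.1 / 35.9).
= √(1,036,744.8 / 35.9) = √28,878.6852 ≈ 169.937.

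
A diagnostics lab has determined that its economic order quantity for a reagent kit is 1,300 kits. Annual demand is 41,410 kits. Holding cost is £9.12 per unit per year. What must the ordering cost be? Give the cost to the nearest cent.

S ≈ £186.10

Squaring Q* = √(2DS/H) gives Q*² = 2DS/H.
From Q* = √(2DS/H): S = Q*²H / (2D) = 1,300² × 9.12 / (2 × 41,410) = 186.1000.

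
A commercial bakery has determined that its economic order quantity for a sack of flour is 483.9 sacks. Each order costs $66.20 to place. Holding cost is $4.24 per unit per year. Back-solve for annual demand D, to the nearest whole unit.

Squaring Q* = √(2DS/H) gives Q*² = 2DS/H.
From Q* = √(2DS/H): D = Q*²H / (2S) = 483.9² × 4.24 / (2 × 66.2) = 7498.754.

D ≈ 7,499 sacks per year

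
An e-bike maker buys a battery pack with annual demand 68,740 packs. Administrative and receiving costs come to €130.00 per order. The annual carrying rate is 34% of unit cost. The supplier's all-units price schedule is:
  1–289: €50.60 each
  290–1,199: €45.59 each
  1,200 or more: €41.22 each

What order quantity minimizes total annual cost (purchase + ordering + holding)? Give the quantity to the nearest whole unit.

Q* ≈ 1,200 packs

Holding cost per unit per year at price C is H = 0.34·C.
Candidates are each tier's EOQ (if it falls in that tier) and each price-break quantity.
Tier 1 (€50.60): EOQ = 1019.2 exceeds tier's upper bound 289, so this tier is dominated.
EOQ at €45.59 = 1073.8 (feasible in tier 2): TC = 68,740×€45.59 + (68,740/1073.8)×130 + (1073.8/2)×0.34×€45.59 = €3,150,500.91.
EOQ at €41.22 = 1129.3 < 1200, so use break Q=1200: TC = 68,740×€41.22 + (68,740/1200.0)×130 + (1200.0/2)×0.34×€41.22 = €2,849,318.51.
Lowest total cost is €2,849,318.51 at Q = 1200.0.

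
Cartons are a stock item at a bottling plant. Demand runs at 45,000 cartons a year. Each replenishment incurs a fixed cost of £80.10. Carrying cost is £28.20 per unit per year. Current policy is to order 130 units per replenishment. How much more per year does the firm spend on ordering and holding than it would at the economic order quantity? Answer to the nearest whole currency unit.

EOQ = √(2DS/H) = √(2 × 45,000 × 80.1 / 28.2) ≈ 505.61.
Cost at Q* = (D/Q*)S + (Q*/2)H = √(2DSH) ≈ £14,258.11.
Cost at Q = 130: (45,000/130)×80.1 + (130/2)×28.2 = £27,726.92 + £1,833.00 = £29,559.92.
Excess = £29,559.92 − £14,258.11 = £15,301.81.

Extra cost ≈ £15,302 per year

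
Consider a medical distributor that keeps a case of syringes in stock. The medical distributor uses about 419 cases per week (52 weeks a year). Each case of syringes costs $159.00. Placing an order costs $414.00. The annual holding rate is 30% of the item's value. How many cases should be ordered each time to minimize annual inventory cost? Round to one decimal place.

Annual demand D = 419 × 52 = 21,788.
Holding cost H = 0.30 × $159.00 = $47.7000 per unit per year.
EOQ = √(2DS / H) = √(2 × 21,788 × 414 / 47.7).
= √(18,040,464 / 47.7) = √378,206.7925 ≈ 614.985.

Q* ≈ 615.0 cases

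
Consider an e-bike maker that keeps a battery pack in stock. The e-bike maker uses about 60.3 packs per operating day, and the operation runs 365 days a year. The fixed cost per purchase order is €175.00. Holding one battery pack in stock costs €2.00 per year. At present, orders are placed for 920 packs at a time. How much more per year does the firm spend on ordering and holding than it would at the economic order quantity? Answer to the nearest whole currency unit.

Extra cost ≈ €1,181 per year

Annual demand D = 60.3 × 365 = 22,009.5.
EOQ = √(2DS/H) = √(2 × 22,009.5 × 175 / 2) ≈ 1962.57.
Cost at Q* = (D/Q*)S + (Q*/2)H = √(2DSH) ≈ €3,925.13.
Cost at Q = 920: (22,009.5/920)×175 + (920/2)×2 = €4,186.59 + €920.00 = €5,106.59.
Excess = €5,106.59 − €3,925.13 = €1,181.46.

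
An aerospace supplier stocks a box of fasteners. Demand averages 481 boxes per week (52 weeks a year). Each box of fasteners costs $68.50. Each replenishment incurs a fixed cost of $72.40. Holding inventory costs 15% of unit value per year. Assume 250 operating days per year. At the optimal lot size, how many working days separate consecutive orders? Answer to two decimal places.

T ≈ 5.93 days

Annual demand D = 481 × 52 = 25,012.
Holding cost H = 0.15 × $68.50 = $10.2750 per unit per year.
The optimal lot size = √(2DS/H) = √(2 × 25,012 × 72.4 / 10.275) ≈ 593.70.
Cycle time = Q*/D × 250 = 593.70 / 25,012 × 250 ≈ 5.934 days.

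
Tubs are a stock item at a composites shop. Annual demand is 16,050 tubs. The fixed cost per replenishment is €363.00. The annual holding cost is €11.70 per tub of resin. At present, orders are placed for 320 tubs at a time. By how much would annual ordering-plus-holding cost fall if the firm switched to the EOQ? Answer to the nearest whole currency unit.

EOQ = √(2DS/H) = √(2 × 16,050 × 363 / 11.7) ≈ 997.96.
Cost at Q* = (D/Q*)S + (Q*/2)H = √(2DSH) ≈ €11,676.13.
Cost at Q = 320: (16,050/320)×363 + (320/2)×11.7 = €18,206.72 + €1,872.00 = €20,078.72.
Excess = €20,078.72 − €11,676.13 = €8,402.59.

Extra cost ≈ €8,403 per year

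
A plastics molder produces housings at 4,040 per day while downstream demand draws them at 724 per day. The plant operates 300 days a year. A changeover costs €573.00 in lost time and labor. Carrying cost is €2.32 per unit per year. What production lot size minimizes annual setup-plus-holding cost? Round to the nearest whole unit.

Q* ≈ 11,433 housings

Annual demand D = 724 × 300 = 217,200.
Production build-up factor (1 − d/p) = 1 − 724/4,040 = 0.8208.
Q* = √(2DS / (H(1 − d/p))) = √(2 × 217,200 × 573 / (2.32 × 0.8208)).
= √(248,911,200 / 1.9042) ≈ 11433.038.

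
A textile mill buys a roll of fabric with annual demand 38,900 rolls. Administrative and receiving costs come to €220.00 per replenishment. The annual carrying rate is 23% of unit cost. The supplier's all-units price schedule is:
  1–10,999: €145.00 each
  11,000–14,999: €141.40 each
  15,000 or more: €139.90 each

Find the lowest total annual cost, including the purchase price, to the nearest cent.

TC* ≈ €5,664,391.81

Holding cost per unit per year at price C is H = 0.23·C.
For each price level, check whether its EOQ is feasible; otherwise the best quantity at that price is the breakpoint.
EOQ at €145.00 = 716.4 (feasible in tier 1): TC = 38,900×€145.00 + (38,900/716.4)×220 + (716.4/2)×0.23×€145.00 = €5,664,391.81.
EOQ at €141.40 = 725.5 < 11000, so use break Q=11000: TC = 38,900×€141.40 + (38,900/11000.0)×220 + (11000.0/2)×0.23×€141.40 = €5,680,109.00.
EOQ at €139.90 = 729.3 < 15000, so use break Q=15000: TC = 38,900×€139.90 + (38,900/15000.0)×220 + (15000.0/2)×0.23×€139.90 = €5,684,008.03.
Lowest total cost among the candidates is at Q = 716.4.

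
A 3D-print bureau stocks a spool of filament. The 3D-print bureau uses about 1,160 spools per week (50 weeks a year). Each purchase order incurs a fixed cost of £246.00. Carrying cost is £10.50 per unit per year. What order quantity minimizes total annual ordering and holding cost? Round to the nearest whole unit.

Annual demand D = 1,160 × 50 = 58,000.
EOQ = √(2DS / H) = √(2 × 58,000 × 246 / 10.5).
= √(28,536,000 / 10.5) = √2,717,714.2857 ≈ 1648.549.

Q* ≈ 1,649 spools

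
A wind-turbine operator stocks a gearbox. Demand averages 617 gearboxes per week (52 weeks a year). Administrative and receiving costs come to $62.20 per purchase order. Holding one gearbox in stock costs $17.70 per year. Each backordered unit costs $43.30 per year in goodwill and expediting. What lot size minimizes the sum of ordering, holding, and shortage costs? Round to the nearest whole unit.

Q* ≈ 564 gearboxes

Annual demand D = 617 × 52 = 32,084.
With planned backorders, Q* = √(2DS/H) · √((H+B)/B).
√(2DS/H) = √(2 × 32,084 × 62.2 / 17.7) = 474.862.
√((H+B)/B) = √((17.7+43.3)/43.3) = 1.1869.
Q* ≈ 563.623.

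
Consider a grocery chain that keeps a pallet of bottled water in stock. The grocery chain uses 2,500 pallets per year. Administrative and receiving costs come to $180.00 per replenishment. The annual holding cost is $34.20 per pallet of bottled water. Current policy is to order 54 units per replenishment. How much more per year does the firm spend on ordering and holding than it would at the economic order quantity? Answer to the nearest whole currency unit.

Extra cost ≈ $3,709 per year

EOQ = √(2DS/H) = √(2 × 2,500 × 180 / 34.2) ≈ 162.22.
Cost at Q* = (D/Q*)S + (Q*/2)H = √(2DSH) ≈ $5,547.97.
Cost at Q = 54: (2,500/54)×180 + (54/2)×34.2 = $8,333.33 + $923.40 = $9,256.73.
Excess = $9,256.73 − $5,547.97 = $3,708.76.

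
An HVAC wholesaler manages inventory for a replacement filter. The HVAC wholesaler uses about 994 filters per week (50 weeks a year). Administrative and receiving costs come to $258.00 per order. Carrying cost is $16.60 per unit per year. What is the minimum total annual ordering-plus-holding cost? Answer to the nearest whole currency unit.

TC* ≈ $20,633

Annual demand D = 994 × 50 = 49,700.
EOQ = √(2DS/H) = √(2 × 49,700 × 258 / 16.6) ≈ 1242.94.
At the optimum the two cost components are equal, so total cost = 2·(Q*/2)H = Q*·H.
Minimum total = √(2DSH) = √(2 × 49,700 × 258 × 16.6) ≈ 20632.749.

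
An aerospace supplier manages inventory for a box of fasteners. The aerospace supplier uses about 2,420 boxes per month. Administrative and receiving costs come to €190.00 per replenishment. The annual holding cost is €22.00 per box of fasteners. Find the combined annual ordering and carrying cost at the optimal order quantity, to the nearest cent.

TC* ≈ €15,581.22

Annual demand D = 2,420 × 12 = 29,040.
Q* = √(2DS/H) = √(2 × 29,040 × 190 / 22) ≈ 708.24.
At Q*, ordering cost (D/Q*)S equals holding cost (Q*/2)H, each = √(DSH/2).
Minimum total = √(2DSH) = √(2 × 29,040 × 190 × 22) ≈ 15581.219.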